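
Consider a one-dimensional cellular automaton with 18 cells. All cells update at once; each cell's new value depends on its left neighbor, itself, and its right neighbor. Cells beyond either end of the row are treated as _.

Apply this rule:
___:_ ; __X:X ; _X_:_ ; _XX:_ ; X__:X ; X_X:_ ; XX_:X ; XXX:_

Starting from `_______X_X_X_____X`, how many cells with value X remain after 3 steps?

3

______X_____X___X_
_____X_X___X_X_X_X
____X___X_X_______
count of X: 3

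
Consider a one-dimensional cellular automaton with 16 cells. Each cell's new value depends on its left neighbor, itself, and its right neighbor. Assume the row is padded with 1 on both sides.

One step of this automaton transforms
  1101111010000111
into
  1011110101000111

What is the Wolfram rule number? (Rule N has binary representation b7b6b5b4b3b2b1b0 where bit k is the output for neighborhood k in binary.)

184

position 0: 111 → 1  (bit 7 = 1)
position 1: 110 → 0  (bit 6 = 0)
position 2: 101 → 1  (bit 5 = 1)
position 9: 100 → 1  (bit 4 = 1)
position 3: 011 → 1  (bit 3 = 1)
position 8: 010 → 0  (bit 2 = 0)
position 12: 001 → 0  (bit 1 = 0)
position 10: 000 → 0  (bit 0 = 0)
bits b7..b0 = 10111000 = 184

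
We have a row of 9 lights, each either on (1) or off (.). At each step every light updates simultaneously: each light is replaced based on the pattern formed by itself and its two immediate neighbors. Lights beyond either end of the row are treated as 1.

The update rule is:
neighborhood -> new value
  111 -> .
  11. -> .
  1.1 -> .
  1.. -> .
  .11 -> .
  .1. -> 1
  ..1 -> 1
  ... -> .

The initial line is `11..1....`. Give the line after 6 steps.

...11...1
..1....1.
.11...11.
.....1...
....11..1
...1...1.

...1...1.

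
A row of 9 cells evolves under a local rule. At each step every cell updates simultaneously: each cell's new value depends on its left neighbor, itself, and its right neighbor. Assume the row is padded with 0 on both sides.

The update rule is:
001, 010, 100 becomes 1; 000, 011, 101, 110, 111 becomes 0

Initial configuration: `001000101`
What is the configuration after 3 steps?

011101101
100000001
110000011

110000011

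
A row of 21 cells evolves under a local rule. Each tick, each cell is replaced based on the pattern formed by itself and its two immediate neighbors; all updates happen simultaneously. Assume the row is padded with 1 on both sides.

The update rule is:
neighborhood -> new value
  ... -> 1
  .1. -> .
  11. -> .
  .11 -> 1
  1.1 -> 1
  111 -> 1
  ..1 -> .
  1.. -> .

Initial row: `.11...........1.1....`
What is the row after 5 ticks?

.1.111111..1.11..1.11

11..111111111..1..11.
1...11111111......1.1
..1.1111111..1111..11
...1111111...111...11
.1.111111..1.11..1.11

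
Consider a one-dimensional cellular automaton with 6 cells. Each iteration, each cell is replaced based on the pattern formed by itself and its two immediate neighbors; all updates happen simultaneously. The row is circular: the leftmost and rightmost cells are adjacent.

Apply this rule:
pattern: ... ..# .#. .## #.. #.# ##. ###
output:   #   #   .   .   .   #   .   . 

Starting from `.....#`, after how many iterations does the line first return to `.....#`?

12

.####.
#.....
..####
.#....
#..###
..#...
##..##
...#..
###..#
....#.
####..
.....#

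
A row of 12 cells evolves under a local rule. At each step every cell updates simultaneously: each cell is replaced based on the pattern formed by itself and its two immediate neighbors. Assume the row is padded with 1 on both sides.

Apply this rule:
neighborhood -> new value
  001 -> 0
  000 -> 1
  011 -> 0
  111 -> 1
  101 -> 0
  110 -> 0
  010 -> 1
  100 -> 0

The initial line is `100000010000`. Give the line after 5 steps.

001111010110
000110010000
010000010110
010111010000
010010010110

010010010110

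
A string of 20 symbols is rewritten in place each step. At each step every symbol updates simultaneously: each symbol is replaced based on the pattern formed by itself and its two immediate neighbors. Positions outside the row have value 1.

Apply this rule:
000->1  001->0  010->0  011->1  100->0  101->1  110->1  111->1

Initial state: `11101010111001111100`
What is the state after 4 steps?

11111111111001111100

step 1: 11110101111001111100
step 2: 11111011111001111100
step 3: 11111111111001111100
step 4: 11111111111001111100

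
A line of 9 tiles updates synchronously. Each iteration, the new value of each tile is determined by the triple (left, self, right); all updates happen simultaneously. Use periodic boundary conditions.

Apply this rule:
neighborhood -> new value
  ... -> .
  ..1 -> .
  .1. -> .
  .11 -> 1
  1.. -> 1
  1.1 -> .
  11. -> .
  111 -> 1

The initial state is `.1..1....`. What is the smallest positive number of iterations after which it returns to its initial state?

9

..1..1...
...1..1..
....1..1.
.....1..1
1.....1..
.1.....1.
..1.....1
1..1.....
.1..1....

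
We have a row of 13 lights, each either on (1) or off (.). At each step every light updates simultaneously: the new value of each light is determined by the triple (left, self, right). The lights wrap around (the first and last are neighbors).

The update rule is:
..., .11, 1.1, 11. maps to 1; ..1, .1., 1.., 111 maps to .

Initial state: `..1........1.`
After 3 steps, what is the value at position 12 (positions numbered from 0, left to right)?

1...111111...
..1.1....1.1.
1..1..11..1..
position 12 holds .

.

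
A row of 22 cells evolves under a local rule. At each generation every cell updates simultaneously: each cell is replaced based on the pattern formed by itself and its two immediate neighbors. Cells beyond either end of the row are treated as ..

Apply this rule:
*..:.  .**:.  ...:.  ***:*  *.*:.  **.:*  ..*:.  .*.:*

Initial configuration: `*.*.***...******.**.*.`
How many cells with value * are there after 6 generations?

6

*.*..**....*****..*.*.
*.*...*.....****..*.*.
*.*...*......***..*.*.
*.*...*.......**..*.*.
*.*...*........*..*.*.
*.*...*........*..*.*.
count of *: 6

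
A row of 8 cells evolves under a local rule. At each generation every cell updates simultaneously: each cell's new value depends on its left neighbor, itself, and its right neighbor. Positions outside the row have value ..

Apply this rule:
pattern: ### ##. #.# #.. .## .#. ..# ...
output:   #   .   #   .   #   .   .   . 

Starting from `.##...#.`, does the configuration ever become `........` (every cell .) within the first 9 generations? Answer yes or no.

yes

.#......
........
all cells are . at generation 2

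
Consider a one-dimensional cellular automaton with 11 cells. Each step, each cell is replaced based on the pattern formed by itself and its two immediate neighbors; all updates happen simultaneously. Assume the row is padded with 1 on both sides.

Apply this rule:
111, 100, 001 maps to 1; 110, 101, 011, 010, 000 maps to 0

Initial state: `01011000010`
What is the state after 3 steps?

01010000001

step 1: 00000100100
step 2: 10001011011
step 3: 01010000001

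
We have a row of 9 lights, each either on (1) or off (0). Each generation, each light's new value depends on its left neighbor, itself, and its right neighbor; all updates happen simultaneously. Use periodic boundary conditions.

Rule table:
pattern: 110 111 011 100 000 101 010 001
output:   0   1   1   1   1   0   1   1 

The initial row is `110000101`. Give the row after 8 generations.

001111111

101111101
001111001
111110111
111100111
111011111
110011111
101111111
001111111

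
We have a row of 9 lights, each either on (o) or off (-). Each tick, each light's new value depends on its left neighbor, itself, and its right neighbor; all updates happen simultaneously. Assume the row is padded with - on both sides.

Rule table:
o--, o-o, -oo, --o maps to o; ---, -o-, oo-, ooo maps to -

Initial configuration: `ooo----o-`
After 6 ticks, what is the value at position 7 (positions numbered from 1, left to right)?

tick 1: o--o--o-o
tick 2: -oo-oo-o-
tick 3: oo-oo-o-o
tick 4: o-oo-o-o-
tick 5: -oo-o-o-o
tick 6: oo-o-o-o-
position 7 holds -

-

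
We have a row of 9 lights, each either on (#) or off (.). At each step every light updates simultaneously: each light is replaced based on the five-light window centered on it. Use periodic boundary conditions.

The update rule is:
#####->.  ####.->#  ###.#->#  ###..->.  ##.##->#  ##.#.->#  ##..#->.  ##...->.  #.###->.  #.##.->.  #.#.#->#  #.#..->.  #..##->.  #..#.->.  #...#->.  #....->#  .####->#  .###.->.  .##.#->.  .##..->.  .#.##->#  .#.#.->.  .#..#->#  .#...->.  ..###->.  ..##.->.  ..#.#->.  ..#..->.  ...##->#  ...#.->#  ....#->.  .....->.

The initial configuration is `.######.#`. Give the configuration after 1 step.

#.#..####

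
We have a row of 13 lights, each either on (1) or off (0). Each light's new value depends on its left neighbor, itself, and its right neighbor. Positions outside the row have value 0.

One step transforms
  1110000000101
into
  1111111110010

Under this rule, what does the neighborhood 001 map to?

0

At position 9 the neighborhood is 001; the next row has 0 there.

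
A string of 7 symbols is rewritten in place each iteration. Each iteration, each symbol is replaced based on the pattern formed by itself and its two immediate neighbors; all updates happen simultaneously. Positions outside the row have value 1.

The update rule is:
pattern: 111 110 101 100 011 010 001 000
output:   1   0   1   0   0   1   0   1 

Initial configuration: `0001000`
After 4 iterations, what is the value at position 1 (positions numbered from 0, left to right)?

0101010
1111111
1111111  (fixed point — unchanged through iteration 4)
position 1 holds 1

1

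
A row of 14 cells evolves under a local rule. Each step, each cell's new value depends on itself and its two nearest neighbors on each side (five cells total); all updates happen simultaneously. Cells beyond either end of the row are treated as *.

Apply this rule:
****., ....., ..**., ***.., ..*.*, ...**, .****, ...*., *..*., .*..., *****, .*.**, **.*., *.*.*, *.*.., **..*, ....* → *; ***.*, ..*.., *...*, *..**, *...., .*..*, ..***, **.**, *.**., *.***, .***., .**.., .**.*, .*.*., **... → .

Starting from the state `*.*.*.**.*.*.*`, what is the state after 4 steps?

*..***......**

.**.**..**.**.
......*.*.....
..*****.**.***
*..***......**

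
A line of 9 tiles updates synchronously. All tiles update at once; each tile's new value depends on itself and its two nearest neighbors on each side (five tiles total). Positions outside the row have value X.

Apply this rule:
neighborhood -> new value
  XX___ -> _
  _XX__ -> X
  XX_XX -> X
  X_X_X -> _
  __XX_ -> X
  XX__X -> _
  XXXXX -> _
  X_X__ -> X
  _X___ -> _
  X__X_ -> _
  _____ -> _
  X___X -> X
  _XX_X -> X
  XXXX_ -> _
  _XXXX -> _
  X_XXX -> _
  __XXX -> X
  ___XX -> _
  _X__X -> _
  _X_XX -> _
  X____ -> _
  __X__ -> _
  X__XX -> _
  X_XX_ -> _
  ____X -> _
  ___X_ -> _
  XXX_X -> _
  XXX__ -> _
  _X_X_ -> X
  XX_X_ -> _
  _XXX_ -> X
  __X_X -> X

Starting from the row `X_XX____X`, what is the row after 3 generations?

generation 1: _X_X____X
generation 2: __XX____X
generation 3: __XX____X

__XX____X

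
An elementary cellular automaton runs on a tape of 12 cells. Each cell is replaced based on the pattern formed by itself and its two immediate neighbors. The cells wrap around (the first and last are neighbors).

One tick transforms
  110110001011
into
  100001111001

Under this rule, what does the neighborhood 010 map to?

1

At position 8 the neighborhood is 010; the next row has 1 there.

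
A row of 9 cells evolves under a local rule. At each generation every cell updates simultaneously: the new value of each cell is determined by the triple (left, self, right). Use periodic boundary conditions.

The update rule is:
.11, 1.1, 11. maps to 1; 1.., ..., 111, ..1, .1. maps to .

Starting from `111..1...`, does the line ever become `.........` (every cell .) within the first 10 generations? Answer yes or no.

generation 1: 1.1......
generation 2: .1.......
generation 3: .........
all cells are . at generation 3

yes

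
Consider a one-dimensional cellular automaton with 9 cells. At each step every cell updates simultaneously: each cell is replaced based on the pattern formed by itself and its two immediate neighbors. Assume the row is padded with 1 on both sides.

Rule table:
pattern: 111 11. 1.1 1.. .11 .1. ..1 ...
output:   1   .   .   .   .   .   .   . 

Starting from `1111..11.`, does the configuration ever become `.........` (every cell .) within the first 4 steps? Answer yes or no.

111......
11.......
1........
.........
all cells are . at step 4

yes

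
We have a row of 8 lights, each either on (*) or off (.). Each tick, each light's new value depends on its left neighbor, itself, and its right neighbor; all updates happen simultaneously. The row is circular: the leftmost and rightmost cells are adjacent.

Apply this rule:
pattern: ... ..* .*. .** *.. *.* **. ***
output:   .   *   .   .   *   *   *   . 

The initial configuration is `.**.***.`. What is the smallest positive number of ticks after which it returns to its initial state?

16

*.**..**
**.***..
.**..***
*.***..*
**..***.
.***..**
*..***.*
***..**.
..***.**
**..**.*
.***.**.
*..**.**
***.**..
..**.***
**.**..*
.**.***.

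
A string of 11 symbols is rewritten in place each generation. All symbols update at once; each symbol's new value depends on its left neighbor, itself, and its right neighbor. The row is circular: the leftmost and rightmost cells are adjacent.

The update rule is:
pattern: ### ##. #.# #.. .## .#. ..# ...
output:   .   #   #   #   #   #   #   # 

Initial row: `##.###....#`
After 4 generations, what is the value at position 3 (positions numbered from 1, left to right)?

.

generation 1: .###.######
generation 2: ##.###....#  (repeats generation 0; period 2)
generation 4: ##.###....#
position 3 holds .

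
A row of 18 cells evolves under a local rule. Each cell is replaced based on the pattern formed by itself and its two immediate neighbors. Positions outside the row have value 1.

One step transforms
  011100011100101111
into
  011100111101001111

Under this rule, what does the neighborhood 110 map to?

1

At position 3 the neighborhood is 110; the next row has 1 there.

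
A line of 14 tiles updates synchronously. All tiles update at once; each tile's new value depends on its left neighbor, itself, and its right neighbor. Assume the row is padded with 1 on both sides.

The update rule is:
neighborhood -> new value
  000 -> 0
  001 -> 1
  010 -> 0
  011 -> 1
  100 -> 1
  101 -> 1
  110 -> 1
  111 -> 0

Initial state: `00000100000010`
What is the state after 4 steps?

11110101111111

10001010000101
11010101001011
01101010110110
11110101111111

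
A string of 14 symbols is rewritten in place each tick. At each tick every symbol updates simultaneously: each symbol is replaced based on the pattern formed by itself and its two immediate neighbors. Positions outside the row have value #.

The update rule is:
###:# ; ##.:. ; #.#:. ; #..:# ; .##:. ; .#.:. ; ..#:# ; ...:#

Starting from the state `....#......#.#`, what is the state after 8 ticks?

####.######...
###...####.###
##.###.##...##
#...#....###.#
.###.####.#...
..#...##...###
##.###..###.##
#...#.##.#...#

#...#.##.#...#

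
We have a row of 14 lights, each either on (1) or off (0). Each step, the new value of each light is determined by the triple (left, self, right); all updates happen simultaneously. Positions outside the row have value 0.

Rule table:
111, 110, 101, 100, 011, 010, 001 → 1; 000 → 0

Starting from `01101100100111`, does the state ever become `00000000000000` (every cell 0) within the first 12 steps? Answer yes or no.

no

step 1: 11111111111111
step 2: 11111111111111  (fixed point — unchanged through step 12)
step 12 is 11111111111111, still not uniform 0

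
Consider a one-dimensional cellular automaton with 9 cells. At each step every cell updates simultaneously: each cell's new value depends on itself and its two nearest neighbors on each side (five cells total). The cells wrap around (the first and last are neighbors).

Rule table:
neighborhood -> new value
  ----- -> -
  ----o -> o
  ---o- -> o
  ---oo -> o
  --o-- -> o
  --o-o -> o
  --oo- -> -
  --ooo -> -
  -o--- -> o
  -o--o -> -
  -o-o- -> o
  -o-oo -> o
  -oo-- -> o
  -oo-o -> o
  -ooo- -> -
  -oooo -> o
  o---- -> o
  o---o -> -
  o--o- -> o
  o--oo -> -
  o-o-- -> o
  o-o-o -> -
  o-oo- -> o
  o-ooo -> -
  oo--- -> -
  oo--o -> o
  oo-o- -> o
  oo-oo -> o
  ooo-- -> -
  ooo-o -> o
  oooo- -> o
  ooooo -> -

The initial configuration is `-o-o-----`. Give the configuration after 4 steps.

-oo-oooo-

step 1: oooooo--o
step 2: o---o-o--
step 3: oo-oooo-o
step 4: -oo-oooo-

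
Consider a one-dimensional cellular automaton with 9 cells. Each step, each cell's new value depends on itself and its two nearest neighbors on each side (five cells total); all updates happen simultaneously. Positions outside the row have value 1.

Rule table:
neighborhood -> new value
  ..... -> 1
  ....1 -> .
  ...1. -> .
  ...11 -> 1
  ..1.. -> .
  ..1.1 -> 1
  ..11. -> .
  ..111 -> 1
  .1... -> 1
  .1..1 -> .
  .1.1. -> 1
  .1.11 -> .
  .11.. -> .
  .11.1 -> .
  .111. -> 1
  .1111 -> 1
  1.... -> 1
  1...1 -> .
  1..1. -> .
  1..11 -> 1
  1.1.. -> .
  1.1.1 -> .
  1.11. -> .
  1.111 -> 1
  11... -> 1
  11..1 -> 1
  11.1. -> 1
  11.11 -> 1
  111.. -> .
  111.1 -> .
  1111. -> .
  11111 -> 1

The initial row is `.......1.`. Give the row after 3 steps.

1..1.11..

11111..1.
111..1.1.
1..1.11..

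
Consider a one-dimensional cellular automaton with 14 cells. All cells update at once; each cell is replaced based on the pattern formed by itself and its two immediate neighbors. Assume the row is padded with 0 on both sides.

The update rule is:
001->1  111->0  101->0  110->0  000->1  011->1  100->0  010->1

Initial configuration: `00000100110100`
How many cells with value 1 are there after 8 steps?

5

step 1: 11111101100101
step 2: 10000001001101
step 3: 10111111011001
step 4: 10100000010011
step 5: 10101111110110
step 6: 10101000000100
step 7: 10101011111101
step 8: 10101010000001
count of 1: 5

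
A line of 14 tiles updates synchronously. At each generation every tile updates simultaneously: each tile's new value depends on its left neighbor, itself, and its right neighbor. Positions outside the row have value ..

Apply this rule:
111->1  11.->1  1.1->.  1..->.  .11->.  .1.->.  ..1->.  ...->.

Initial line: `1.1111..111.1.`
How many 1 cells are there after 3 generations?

generation 1: ...111...11...
generation 2: ....11....1...
generation 3: .....1........
count of 1: 1

1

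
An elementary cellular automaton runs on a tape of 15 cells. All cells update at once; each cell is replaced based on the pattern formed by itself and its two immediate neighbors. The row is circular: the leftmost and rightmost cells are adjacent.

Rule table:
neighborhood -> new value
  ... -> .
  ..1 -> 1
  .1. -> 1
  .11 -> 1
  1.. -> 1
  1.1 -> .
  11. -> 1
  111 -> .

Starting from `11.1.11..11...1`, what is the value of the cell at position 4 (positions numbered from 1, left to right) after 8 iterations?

1

iteration 1: .1.1.1111111.11
iteration 2: .1.1.1.....1.11
iteration 3: .1.1.11...11.11
iteration 4: .1.1.111.111.11
iteration 5: .1.1.1.1.1.1.11
iteration 6: .1.1.1.1.1.1.11  (fixed point — unchanged through iteration 8)
position 4 holds 1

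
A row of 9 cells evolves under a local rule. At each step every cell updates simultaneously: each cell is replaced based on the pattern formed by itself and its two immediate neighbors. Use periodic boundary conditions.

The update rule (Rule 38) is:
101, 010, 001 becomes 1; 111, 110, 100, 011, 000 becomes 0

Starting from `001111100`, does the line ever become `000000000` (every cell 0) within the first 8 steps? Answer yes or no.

010000000
110000000
000000001
000000011
000000100
000001100
000010000
000110000
step 8 is 000110000, still not uniform 0

no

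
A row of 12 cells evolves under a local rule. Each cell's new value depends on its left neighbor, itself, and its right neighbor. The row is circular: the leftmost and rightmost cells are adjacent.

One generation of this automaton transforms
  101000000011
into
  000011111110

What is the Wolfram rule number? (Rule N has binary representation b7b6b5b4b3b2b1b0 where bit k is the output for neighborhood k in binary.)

position 11: 111 → 0  (bit 7 = 0)
position 0: 110 → 0  (bit 6 = 0)
position 1: 101 → 0  (bit 5 = 0)
position 3: 100 → 0  (bit 4 = 0)
position 10: 011 → 1  (bit 3 = 1)
position 2: 010 → 0  (bit 2 = 0)
position 9: 001 → 1  (bit 1 = 1)
position 4: 000 → 1  (bit 0 = 1)
bits b7..b0 = 00001011 = 11

11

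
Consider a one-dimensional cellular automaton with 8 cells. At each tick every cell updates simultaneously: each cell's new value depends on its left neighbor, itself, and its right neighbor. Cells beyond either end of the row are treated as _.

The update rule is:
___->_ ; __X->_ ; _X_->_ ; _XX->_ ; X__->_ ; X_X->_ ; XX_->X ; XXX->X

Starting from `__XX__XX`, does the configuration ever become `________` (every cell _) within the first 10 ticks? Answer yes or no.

___X___X
________
all cells are _ at tick 2

yes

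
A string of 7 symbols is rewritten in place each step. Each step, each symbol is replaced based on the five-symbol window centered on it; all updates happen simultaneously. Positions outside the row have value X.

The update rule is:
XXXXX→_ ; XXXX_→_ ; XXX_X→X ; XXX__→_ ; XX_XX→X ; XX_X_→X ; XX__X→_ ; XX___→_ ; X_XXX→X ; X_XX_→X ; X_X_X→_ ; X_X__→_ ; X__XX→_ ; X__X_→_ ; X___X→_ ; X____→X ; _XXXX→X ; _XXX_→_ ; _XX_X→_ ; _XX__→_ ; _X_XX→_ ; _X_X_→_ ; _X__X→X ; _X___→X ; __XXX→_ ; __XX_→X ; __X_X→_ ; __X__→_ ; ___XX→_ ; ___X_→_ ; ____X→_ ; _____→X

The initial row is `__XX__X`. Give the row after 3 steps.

___X___

step 1: __X____
step 2: ___XX__
step 3: ___X___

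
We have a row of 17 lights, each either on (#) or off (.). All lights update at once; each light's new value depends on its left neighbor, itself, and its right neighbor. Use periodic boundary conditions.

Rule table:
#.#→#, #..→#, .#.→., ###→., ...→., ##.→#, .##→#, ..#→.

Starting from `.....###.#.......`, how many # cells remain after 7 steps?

step 1: .....#.##.#......
step 2: ......####.#.....
step 3: ......#..##.#....
step 4: .......#.###.#...
step 5: ........##.##.#..
step 6: ........######.#.
step 7: ........#....##.#
count of #: 4

4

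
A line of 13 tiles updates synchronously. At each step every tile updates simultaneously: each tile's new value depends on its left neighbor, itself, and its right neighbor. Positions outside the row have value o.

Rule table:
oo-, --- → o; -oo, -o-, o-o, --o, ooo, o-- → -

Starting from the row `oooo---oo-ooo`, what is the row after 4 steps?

---o-o--o----
-o--------oo-
---oooooo--o-
-o------o----

-o------o----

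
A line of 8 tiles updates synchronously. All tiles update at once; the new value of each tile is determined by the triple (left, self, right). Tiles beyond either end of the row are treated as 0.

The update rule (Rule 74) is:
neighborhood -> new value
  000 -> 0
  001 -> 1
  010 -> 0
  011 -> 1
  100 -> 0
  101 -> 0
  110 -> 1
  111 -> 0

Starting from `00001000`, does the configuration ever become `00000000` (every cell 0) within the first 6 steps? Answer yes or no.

yes

step 1: 00010000
step 2: 00100000
step 3: 01000000
step 4: 10000000
step 5: 00000000
all cells are 0 at step 5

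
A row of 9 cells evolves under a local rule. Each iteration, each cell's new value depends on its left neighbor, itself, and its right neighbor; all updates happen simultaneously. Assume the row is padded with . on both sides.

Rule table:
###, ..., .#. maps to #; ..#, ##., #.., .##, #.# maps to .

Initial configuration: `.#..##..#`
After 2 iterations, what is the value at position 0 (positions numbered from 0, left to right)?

.#......#
.#.####.#
position 0 holds .

.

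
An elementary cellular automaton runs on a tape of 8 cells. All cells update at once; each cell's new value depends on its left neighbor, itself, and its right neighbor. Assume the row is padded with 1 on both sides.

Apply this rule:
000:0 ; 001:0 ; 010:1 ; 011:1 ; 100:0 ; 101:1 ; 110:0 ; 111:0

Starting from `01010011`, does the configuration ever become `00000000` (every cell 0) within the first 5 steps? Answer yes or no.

11110010
00000011
00000010
00000011  (repeats step 2; period 2)
step 5: 00000010
step 5 is 00000010, still not uniform 0

no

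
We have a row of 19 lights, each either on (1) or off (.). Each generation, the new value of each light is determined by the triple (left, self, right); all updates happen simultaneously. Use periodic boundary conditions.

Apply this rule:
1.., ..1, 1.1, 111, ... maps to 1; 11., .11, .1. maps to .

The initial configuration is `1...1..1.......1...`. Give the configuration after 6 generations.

.111.11.1111111.111
1.1.1..1.11111.1.1.
.1.1.11.1.111.1.1.1
1.1.1..1.1.1.1.1.1.
.1.1.11.1.1.1.1.1.1
1.1.1..1.1.1.1.1.1.

1.1.1..1.1.1.1.1.1.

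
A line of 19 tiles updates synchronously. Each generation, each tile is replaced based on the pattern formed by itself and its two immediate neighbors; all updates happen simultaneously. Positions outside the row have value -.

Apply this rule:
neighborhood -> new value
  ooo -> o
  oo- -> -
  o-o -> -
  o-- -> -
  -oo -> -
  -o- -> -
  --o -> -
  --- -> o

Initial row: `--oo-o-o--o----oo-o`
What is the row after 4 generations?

----ooooo----------

o-----------oo-----
--ooooooooo----oooo
o--ooooooo--oo--oo-
----ooooo----------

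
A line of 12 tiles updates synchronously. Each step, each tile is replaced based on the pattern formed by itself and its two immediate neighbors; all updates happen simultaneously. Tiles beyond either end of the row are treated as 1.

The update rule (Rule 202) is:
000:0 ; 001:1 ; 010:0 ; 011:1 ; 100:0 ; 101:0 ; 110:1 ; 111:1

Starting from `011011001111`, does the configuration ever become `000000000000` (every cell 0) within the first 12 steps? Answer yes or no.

no

step 1: 011011011111
step 2: 011011011111  (fixed point — unchanged through step 12)
step 12 is 011011011111, still not uniform 0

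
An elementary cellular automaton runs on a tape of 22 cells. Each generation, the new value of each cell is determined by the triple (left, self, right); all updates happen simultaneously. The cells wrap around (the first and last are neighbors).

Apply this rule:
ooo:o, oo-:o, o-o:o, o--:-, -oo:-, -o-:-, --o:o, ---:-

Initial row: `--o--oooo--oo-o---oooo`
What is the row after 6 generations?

o-oo-o-o-o-oo-o-o-o-o-

-o--o-ooo-o-oo---o-ooo
o--o-o-ooo-o-o--o-o-oo
o-o-o-o-ooo-o--o-o-o-o
oo-o-o-o-ooo--o-o-o-o-
-oo-o-o-o-oo-o-o-o-o-o
o-oo-o-o-o-oo-o-o-o-o-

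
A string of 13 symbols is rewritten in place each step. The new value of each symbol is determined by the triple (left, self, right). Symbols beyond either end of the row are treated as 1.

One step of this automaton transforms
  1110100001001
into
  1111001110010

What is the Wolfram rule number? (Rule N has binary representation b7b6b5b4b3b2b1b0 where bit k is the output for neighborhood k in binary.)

227

position 0: 111 → 1  (bit 7 = 1)
position 2: 110 → 1  (bit 6 = 1)
position 3: 101 → 1  (bit 5 = 1)
position 5: 100 → 0  (bit 4 = 0)
position 12: 011 → 0  (bit 3 = 0)
position 4: 010 → 0  (bit 2 = 0)
position 8: 001 → 1  (bit 1 = 1)
position 6: 000 → 1  (bit 0 = 1)
bits b7..b0 = 11100011 = 227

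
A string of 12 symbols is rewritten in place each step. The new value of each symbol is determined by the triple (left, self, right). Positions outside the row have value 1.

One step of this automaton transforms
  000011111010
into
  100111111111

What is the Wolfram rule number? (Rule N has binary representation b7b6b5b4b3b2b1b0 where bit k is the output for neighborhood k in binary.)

position 5: 111 → 1  (bit 7 = 1)
position 8: 110 → 1  (bit 6 = 1)
position 9: 101 → 1  (bit 5 = 1)
position 0: 100 → 1  (bit 4 = 1)
position 4: 011 → 1  (bit 3 = 1)
position 10: 010 → 1  (bit 2 = 1)
position 3: 001 → 1  (bit 1 = 1)
position 1: 000 → 0  (bit 0 = 0)
bits b7..b0 = 11111110 = 254

254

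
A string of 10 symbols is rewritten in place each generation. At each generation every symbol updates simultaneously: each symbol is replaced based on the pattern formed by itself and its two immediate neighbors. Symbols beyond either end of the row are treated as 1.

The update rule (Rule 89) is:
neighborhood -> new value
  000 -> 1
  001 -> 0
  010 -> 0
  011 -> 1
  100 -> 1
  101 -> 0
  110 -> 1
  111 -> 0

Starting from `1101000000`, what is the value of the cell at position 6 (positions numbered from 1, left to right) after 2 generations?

0

0100111110
0010100010
position 6 holds 0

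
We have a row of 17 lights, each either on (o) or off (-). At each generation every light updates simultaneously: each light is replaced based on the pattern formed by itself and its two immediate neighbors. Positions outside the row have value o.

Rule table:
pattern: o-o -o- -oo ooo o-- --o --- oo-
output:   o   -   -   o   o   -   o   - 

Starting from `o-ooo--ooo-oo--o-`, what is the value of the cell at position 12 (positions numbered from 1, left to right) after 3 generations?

-

-o-o-o--o-o--o--o
o-o-o-o--o-o--o--
-o-o-o-o--o-o--o-
position 12 holds -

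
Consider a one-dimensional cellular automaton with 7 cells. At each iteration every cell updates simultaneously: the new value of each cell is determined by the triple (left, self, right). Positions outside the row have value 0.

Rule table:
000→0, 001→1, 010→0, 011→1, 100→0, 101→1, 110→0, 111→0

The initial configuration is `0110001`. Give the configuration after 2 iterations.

1100010
1000100

1000100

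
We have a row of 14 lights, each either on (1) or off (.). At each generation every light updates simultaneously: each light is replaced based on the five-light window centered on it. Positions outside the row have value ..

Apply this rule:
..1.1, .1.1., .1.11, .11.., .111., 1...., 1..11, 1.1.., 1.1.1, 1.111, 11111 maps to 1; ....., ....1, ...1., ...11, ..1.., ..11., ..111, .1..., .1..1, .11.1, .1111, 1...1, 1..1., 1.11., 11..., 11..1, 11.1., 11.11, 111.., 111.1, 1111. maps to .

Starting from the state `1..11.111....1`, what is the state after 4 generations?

...........1..

generation 1: ..1...11..1...
generation 2: .......1....1.
generation 3: .........1....
generation 4: ...........1..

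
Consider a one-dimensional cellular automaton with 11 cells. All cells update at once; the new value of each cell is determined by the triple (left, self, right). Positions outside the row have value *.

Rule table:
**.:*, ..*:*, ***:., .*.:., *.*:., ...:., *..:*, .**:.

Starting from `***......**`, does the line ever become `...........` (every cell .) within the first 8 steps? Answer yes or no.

..**....*..
**.**..*.**
.*..***....
..**..**..*
**.***.***.
.*...*...*.
..*.*.*.*..
**.......**
step 8 is **.......**, still not uniform .

no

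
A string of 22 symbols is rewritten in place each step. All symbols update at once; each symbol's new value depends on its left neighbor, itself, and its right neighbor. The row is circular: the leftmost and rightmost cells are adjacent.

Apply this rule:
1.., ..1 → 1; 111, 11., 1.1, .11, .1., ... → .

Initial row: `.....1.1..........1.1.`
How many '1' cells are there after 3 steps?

4

....1...1........1...1
1..1.1.1.1......1.1.1.
.11.......1....1......
count of 1: 4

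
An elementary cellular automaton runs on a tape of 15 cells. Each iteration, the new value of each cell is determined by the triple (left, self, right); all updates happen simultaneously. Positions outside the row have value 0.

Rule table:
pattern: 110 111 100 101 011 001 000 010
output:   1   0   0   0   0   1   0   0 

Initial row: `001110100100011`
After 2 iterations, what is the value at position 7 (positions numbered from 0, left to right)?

010010001000101
100100010001000
position 7 holds 1

1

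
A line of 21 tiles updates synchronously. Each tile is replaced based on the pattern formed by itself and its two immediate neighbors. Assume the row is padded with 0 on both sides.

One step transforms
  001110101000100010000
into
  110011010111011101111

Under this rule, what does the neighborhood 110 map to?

1

At position 4 the neighborhood is 110; the next row has 1 there.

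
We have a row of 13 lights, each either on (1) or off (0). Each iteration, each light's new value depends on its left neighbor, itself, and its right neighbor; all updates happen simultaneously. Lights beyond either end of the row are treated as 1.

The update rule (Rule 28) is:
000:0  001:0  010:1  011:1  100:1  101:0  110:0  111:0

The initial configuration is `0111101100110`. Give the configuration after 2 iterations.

0100001010100
0110001010110

0110001010110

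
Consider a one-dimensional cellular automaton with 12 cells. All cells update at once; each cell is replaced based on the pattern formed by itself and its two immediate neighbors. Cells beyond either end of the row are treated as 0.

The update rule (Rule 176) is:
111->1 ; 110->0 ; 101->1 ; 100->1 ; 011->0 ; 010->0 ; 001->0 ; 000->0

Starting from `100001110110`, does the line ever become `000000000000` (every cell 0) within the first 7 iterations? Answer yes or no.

iteration 1: 010000101001
iteration 2: 001000010100
iteration 3: 000100001010
iteration 4: 000010000101
iteration 5: 000001000010
iteration 6: 000000100001
iteration 7: 000000010000
iteration 7 is 000000010000, still not uniform 0

no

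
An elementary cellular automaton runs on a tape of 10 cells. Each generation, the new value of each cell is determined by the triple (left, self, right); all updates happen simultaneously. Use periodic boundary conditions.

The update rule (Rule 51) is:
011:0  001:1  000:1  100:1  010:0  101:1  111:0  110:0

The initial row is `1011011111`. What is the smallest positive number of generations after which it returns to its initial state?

0100100000
1011011111

2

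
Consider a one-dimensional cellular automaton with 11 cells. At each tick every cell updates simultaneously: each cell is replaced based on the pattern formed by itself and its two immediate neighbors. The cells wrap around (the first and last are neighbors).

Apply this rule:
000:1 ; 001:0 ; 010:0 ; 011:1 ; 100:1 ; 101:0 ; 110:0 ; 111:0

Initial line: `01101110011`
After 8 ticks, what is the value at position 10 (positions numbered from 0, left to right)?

01001001010
00100100001
10010011100
01001010010
00100001001
10011100100
01010010010
00001001001
position 10 holds 1

1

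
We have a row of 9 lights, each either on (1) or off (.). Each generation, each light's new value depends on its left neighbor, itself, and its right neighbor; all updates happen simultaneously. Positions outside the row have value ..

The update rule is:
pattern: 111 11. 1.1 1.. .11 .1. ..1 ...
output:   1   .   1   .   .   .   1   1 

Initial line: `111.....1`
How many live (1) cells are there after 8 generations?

.1..1111.
1..1.11..
..1.1...1
11.1..11.
..1..1...
11..1..11
...1..1..
111..1..1
count of 1: 5

5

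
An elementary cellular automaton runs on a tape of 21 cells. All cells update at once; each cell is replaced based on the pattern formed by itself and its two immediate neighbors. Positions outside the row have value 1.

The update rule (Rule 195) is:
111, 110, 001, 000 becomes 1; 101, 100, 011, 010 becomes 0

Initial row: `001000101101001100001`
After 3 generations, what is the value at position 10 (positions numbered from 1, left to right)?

010011000100010101110
000101011001100000110
011000001010101111010
position 10 holds 0

0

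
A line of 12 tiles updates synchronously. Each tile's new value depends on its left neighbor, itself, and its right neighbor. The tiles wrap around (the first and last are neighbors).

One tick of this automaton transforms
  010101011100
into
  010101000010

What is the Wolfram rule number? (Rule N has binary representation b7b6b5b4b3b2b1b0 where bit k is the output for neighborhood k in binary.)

20

position 8: 111 → 0  (bit 7 = 0)
position 9: 110 → 0  (bit 6 = 0)
position 2: 101 → 0  (bit 5 = 0)
position 10: 100 → 1  (bit 4 = 1)
position 7: 011 → 0  (bit 3 = 0)
position 1: 010 → 1  (bit 2 = 1)
position 0: 001 → 0  (bit 1 = 0)
position 11: 000 → 0  (bit 0 = 0)
bits b7..b0 = 00010100 = 20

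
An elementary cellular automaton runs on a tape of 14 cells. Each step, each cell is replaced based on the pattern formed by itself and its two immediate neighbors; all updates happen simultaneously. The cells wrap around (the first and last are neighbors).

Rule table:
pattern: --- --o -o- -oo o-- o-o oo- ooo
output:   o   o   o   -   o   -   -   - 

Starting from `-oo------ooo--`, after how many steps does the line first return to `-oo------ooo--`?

2

step 1: o--oooooo---oo
step 2: -oo------ooo--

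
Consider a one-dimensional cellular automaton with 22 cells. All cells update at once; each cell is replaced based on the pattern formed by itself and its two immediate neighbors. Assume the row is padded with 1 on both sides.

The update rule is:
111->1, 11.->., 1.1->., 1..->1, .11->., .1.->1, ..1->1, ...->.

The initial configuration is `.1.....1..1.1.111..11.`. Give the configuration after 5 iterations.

.11...11111.1..1.11...
...1.1.111..1111...1.1
1.11.1..1.11.11.1.11..
.....1111.......1...11
1...1.11.1.....111.1.1

1...1.11.1.....111.1.1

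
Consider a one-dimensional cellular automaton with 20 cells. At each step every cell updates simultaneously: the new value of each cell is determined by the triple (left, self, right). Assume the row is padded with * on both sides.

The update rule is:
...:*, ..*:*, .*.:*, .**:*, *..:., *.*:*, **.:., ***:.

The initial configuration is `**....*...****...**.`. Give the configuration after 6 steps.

**...***...**...***.

step 1: ...****.***....***.*
step 2: .***...**...****..**
step 3: **...***..***....**.
step 4: ...***...**...****.*
step 5: .***...***..***...**
step 6: **...***...**...***.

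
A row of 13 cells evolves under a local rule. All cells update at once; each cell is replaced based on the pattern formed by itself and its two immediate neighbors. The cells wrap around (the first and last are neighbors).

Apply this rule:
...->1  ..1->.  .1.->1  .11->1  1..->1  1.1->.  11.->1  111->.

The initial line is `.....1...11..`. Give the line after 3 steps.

1111.111.1111
...1.1.1.1...
11.1.1.1.1111

11.1.1.1.1111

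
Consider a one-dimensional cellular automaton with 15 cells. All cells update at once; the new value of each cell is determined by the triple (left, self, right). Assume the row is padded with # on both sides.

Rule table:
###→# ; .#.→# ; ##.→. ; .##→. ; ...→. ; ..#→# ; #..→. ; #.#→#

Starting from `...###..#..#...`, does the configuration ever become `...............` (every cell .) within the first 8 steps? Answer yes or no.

no

..#.#..##.##..#
.####.#..#...#.
#.##.##.##..###
.#..#..#...#.##
##.##.##..###.#
#.#..#...#.#.#.
.##.##..#######
#..#...#.######
step 8 is #..#...#.######, still not uniform .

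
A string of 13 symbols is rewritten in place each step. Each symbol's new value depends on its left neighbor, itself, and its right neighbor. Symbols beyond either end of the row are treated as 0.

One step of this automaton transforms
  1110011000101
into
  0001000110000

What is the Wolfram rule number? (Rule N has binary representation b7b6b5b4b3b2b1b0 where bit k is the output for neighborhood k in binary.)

position 1: 111 → 0  (bit 7 = 0)
position 2: 110 → 0  (bit 6 = 0)
position 11: 101 → 0  (bit 5 = 0)
position 3: 100 → 1  (bit 4 = 1)
position 0: 011 → 0  (bit 3 = 0)
position 10: 010 → 0  (bit 2 = 0)
position 4: 001 → 0  (bit 1 = 0)
position 8: 000 → 1  (bit 0 = 1)
bits b7..b0 = 00010001 = 17

17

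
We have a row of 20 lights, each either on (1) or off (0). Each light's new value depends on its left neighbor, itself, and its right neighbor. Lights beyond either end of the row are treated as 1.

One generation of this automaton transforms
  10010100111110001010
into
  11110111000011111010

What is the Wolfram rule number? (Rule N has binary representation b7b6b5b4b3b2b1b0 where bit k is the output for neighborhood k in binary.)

position 9: 111 → 0  (bit 7 = 0)
position 0: 110 → 1  (bit 6 = 1)
position 4: 101 → 0  (bit 5 = 0)
position 1: 100 → 1  (bit 4 = 1)
position 8: 011 → 0  (bit 3 = 0)
position 3: 010 → 1  (bit 2 = 1)
position 2: 001 → 1  (bit 1 = 1)
position 14: 000 → 1  (bit 0 = 1)
bits b7..b0 = 01010111 = 87

87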